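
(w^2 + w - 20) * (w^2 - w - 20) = w^4 - 41*w^2 + 400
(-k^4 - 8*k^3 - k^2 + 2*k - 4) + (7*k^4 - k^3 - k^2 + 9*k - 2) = 6*k^4 - 9*k^3 - 2*k^2 + 11*k - 6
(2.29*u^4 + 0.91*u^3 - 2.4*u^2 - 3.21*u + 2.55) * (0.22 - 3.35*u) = -7.6715*u^5 - 2.5447*u^4 + 8.2402*u^3 + 10.2255*u^2 - 9.2487*u + 0.561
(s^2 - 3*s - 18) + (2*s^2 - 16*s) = 3*s^2 - 19*s - 18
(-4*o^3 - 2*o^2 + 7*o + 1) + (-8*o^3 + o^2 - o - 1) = -12*o^3 - o^2 + 6*o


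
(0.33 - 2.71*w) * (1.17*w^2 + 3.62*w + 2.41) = -3.1707*w^3 - 9.4241*w^2 - 5.3365*w + 0.7953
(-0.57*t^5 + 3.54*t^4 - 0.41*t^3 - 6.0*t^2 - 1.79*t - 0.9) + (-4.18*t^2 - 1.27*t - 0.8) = -0.57*t^5 + 3.54*t^4 - 0.41*t^3 - 10.18*t^2 - 3.06*t - 1.7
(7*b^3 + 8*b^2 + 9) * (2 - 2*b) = -14*b^4 - 2*b^3 + 16*b^2 - 18*b + 18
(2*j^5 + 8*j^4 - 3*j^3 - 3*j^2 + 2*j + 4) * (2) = 4*j^5 + 16*j^4 - 6*j^3 - 6*j^2 + 4*j + 8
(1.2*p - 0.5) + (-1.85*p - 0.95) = -0.65*p - 1.45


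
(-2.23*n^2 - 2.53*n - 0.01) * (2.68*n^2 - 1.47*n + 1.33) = -5.9764*n^4 - 3.5023*n^3 + 0.726399999999999*n^2 - 3.3502*n - 0.0133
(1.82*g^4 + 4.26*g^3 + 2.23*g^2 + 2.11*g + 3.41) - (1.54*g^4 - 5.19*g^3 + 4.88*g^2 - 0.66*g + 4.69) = 0.28*g^4 + 9.45*g^3 - 2.65*g^2 + 2.77*g - 1.28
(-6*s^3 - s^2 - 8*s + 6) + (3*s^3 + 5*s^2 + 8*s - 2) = -3*s^3 + 4*s^2 + 4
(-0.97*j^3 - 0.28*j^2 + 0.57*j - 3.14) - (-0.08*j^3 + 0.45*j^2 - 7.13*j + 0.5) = -0.89*j^3 - 0.73*j^2 + 7.7*j - 3.64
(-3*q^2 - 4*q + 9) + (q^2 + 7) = -2*q^2 - 4*q + 16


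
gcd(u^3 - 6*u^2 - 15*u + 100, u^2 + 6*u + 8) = u + 4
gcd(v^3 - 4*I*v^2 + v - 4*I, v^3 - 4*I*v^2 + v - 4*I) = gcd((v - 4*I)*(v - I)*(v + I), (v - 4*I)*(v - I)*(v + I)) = v^3 - 4*I*v^2 + v - 4*I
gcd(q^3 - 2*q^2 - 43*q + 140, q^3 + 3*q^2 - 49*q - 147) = q + 7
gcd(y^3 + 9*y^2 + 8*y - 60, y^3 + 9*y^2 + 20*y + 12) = y + 6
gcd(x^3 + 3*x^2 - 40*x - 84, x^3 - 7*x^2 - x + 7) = 1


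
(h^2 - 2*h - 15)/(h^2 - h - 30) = (-h^2 + 2*h + 15)/(-h^2 + h + 30)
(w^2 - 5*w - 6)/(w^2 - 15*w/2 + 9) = 2*(w + 1)/(2*w - 3)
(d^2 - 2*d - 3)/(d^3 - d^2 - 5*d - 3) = 1/(d + 1)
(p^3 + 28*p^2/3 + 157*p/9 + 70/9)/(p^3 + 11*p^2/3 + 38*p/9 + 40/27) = 3*(p + 7)/(3*p + 4)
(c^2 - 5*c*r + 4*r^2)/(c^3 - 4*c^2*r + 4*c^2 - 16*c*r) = (c - r)/(c*(c + 4))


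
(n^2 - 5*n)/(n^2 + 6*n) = (n - 5)/(n + 6)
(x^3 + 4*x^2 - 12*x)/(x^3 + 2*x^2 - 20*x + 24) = x/(x - 2)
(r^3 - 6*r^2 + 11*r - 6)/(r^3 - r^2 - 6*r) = (r^2 - 3*r + 2)/(r*(r + 2))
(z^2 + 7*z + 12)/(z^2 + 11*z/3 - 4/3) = 3*(z + 3)/(3*z - 1)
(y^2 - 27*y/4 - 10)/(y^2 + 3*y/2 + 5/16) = 4*(y - 8)/(4*y + 1)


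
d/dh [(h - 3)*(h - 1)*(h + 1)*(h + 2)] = 4*h^3 - 3*h^2 - 14*h + 1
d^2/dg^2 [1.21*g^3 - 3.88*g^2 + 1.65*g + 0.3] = 7.26*g - 7.76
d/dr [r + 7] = 1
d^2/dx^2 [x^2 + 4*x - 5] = 2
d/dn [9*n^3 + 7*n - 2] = 27*n^2 + 7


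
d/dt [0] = 0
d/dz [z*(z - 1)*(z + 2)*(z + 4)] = 4*z^3 + 15*z^2 + 4*z - 8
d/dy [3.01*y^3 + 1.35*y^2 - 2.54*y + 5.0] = 9.03*y^2 + 2.7*y - 2.54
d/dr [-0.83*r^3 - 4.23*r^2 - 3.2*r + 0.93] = -2.49*r^2 - 8.46*r - 3.2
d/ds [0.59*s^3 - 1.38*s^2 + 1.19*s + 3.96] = 1.77*s^2 - 2.76*s + 1.19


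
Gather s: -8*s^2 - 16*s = -8*s^2 - 16*s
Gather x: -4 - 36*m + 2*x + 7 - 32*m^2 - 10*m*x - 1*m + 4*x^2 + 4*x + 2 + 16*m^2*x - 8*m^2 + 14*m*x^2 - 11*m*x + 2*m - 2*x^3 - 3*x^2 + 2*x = -40*m^2 - 35*m - 2*x^3 + x^2*(14*m + 1) + x*(16*m^2 - 21*m + 8) + 5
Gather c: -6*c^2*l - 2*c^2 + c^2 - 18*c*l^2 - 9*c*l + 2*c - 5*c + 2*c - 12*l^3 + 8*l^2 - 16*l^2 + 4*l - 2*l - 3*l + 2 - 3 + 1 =c^2*(-6*l - 1) + c*(-18*l^2 - 9*l - 1) - 12*l^3 - 8*l^2 - l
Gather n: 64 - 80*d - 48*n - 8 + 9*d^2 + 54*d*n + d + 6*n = 9*d^2 - 79*d + n*(54*d - 42) + 56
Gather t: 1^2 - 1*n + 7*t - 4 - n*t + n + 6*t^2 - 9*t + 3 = 6*t^2 + t*(-n - 2)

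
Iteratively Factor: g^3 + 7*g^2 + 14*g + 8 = (g + 2)*(g^2 + 5*g + 4) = (g + 1)*(g + 2)*(g + 4)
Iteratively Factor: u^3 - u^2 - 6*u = (u - 3)*(u^2 + 2*u) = (u - 3)*(u + 2)*(u)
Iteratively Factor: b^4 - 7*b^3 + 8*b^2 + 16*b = (b)*(b^3 - 7*b^2 + 8*b + 16) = b*(b - 4)*(b^2 - 3*b - 4) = b*(b - 4)*(b + 1)*(b - 4)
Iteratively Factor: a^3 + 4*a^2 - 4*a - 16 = (a - 2)*(a^2 + 6*a + 8) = (a - 2)*(a + 2)*(a + 4)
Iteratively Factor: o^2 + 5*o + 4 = (o + 4)*(o + 1)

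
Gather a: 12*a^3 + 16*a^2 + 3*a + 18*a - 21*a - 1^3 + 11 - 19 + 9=12*a^3 + 16*a^2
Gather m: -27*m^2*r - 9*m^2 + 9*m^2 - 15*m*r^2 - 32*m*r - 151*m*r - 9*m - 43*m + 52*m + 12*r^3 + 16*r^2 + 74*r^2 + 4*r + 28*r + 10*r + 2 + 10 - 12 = -27*m^2*r + m*(-15*r^2 - 183*r) + 12*r^3 + 90*r^2 + 42*r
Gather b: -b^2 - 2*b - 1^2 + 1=-b^2 - 2*b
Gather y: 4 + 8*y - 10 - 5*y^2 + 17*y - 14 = -5*y^2 + 25*y - 20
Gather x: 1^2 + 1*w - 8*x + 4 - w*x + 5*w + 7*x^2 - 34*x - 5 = 6*w + 7*x^2 + x*(-w - 42)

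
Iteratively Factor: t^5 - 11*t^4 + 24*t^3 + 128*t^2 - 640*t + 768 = (t - 4)*(t^4 - 7*t^3 - 4*t^2 + 112*t - 192) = (t - 4)*(t + 4)*(t^3 - 11*t^2 + 40*t - 48) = (t - 4)^2*(t + 4)*(t^2 - 7*t + 12) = (t - 4)^3*(t + 4)*(t - 3)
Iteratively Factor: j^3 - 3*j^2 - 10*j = (j)*(j^2 - 3*j - 10) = j*(j + 2)*(j - 5)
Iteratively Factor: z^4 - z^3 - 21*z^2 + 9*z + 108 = (z - 3)*(z^3 + 2*z^2 - 15*z - 36) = (z - 3)*(z + 3)*(z^2 - z - 12) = (z - 4)*(z - 3)*(z + 3)*(z + 3)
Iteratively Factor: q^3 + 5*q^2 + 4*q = (q + 4)*(q^2 + q) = q*(q + 4)*(q + 1)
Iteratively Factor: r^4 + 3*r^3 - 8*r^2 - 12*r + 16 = (r - 1)*(r^3 + 4*r^2 - 4*r - 16) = (r - 1)*(r + 4)*(r^2 - 4) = (r - 1)*(r + 2)*(r + 4)*(r - 2)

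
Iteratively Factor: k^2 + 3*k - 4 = (k - 1)*(k + 4)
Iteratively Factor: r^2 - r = (r)*(r - 1)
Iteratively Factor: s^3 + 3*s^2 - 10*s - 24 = (s - 3)*(s^2 + 6*s + 8) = (s - 3)*(s + 4)*(s + 2)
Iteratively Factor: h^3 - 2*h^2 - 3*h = (h)*(h^2 - 2*h - 3) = h*(h - 3)*(h + 1)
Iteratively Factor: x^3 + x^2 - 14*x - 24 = (x - 4)*(x^2 + 5*x + 6) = (x - 4)*(x + 3)*(x + 2)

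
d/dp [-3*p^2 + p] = 1 - 6*p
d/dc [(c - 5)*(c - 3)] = 2*c - 8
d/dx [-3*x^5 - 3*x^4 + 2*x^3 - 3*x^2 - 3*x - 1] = -15*x^4 - 12*x^3 + 6*x^2 - 6*x - 3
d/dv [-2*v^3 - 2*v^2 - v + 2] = -6*v^2 - 4*v - 1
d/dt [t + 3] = 1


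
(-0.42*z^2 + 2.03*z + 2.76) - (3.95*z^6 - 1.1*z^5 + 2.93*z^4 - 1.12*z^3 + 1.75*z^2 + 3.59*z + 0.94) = -3.95*z^6 + 1.1*z^5 - 2.93*z^4 + 1.12*z^3 - 2.17*z^2 - 1.56*z + 1.82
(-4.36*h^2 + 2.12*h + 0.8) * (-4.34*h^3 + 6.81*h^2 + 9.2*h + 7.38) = 18.9224*h^5 - 38.8924*h^4 - 29.1468*h^3 - 7.2248*h^2 + 23.0056*h + 5.904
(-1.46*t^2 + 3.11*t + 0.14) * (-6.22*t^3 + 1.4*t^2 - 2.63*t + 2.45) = 9.0812*t^5 - 21.3882*t^4 + 7.323*t^3 - 11.5603*t^2 + 7.2513*t + 0.343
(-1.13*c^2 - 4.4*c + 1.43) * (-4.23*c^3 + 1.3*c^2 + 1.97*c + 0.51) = 4.7799*c^5 + 17.143*c^4 - 13.995*c^3 - 7.3853*c^2 + 0.5731*c + 0.7293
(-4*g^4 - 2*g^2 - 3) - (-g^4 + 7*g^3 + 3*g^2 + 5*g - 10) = -3*g^4 - 7*g^3 - 5*g^2 - 5*g + 7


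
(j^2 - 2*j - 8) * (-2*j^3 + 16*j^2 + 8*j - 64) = -2*j^5 + 20*j^4 - 8*j^3 - 208*j^2 + 64*j + 512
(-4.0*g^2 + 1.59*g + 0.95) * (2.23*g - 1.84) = -8.92*g^3 + 10.9057*g^2 - 0.8071*g - 1.748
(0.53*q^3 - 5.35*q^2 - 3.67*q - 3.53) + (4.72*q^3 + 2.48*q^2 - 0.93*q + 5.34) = 5.25*q^3 - 2.87*q^2 - 4.6*q + 1.81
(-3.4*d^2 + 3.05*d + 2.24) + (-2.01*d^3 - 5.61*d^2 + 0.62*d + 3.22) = -2.01*d^3 - 9.01*d^2 + 3.67*d + 5.46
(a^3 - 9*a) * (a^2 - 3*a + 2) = a^5 - 3*a^4 - 7*a^3 + 27*a^2 - 18*a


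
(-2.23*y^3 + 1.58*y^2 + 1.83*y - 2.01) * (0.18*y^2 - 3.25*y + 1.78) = -0.4014*y^5 + 7.5319*y^4 - 8.775*y^3 - 3.4969*y^2 + 9.7899*y - 3.5778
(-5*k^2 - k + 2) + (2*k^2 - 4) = -3*k^2 - k - 2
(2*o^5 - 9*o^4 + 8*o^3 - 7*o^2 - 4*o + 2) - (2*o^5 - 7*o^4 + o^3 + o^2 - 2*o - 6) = -2*o^4 + 7*o^3 - 8*o^2 - 2*o + 8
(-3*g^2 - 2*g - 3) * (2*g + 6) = -6*g^3 - 22*g^2 - 18*g - 18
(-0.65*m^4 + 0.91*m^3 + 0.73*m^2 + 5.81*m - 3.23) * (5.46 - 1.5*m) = 0.975*m^5 - 4.914*m^4 + 3.8736*m^3 - 4.7292*m^2 + 36.5676*m - 17.6358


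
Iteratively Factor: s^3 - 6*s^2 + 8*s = (s - 2)*(s^2 - 4*s) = (s - 4)*(s - 2)*(s)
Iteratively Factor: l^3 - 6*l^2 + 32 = (l - 4)*(l^2 - 2*l - 8) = (l - 4)^2*(l + 2)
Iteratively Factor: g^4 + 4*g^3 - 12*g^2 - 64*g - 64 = (g + 2)*(g^3 + 2*g^2 - 16*g - 32) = (g + 2)^2*(g^2 - 16) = (g + 2)^2*(g + 4)*(g - 4)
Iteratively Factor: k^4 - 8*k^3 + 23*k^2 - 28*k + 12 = (k - 2)*(k^3 - 6*k^2 + 11*k - 6) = (k - 3)*(k - 2)*(k^2 - 3*k + 2) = (k - 3)*(k - 2)*(k - 1)*(k - 2)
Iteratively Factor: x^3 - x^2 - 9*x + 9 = (x - 3)*(x^2 + 2*x - 3) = (x - 3)*(x + 3)*(x - 1)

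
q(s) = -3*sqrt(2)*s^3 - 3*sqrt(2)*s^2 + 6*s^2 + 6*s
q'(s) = -9*sqrt(2)*s^2 - 6*sqrt(2)*s + 12*s + 6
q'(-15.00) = -2910.50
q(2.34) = -30.70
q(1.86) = -10.06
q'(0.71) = 2.08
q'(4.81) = -271.57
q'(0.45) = 5.00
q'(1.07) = -4.81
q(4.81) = -402.62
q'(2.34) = -55.47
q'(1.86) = -31.50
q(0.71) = 3.63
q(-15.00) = 14624.32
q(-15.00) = 14624.32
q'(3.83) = -167.24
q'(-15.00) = -2910.50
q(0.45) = 2.67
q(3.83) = -189.60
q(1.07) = 3.23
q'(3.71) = -156.15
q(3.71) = -170.20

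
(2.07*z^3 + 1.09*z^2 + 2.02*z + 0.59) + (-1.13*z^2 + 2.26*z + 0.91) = 2.07*z^3 - 0.0399999999999998*z^2 + 4.28*z + 1.5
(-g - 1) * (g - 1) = 1 - g^2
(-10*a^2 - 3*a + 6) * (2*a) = -20*a^3 - 6*a^2 + 12*a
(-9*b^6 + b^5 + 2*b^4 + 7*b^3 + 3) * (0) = 0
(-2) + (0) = -2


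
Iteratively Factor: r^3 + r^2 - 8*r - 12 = (r + 2)*(r^2 - r - 6) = (r - 3)*(r + 2)*(r + 2)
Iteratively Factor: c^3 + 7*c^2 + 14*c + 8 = (c + 1)*(c^2 + 6*c + 8) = (c + 1)*(c + 4)*(c + 2)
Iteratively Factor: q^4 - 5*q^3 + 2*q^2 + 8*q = (q + 1)*(q^3 - 6*q^2 + 8*q) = (q - 2)*(q + 1)*(q^2 - 4*q) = q*(q - 2)*(q + 1)*(q - 4)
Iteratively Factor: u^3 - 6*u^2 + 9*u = (u - 3)*(u^2 - 3*u) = u*(u - 3)*(u - 3)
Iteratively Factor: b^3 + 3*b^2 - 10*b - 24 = (b + 2)*(b^2 + b - 12) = (b + 2)*(b + 4)*(b - 3)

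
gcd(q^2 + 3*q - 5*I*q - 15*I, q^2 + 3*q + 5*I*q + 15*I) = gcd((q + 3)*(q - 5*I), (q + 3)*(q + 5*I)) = q + 3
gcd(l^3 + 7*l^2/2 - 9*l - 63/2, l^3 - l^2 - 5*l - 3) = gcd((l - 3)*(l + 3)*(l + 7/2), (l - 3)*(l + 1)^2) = l - 3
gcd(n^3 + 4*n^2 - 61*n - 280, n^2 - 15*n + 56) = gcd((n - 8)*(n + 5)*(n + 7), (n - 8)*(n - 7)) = n - 8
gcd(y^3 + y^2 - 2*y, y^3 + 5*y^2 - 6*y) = y^2 - y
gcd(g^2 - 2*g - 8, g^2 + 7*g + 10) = g + 2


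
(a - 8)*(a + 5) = a^2 - 3*a - 40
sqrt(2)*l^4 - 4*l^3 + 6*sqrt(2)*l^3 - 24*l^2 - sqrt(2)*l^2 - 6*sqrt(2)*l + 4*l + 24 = (l - 1)*(l + 6)*(l - 2*sqrt(2))*(sqrt(2)*l + sqrt(2))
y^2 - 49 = (y - 7)*(y + 7)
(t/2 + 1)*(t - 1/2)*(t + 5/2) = t^3/2 + 2*t^2 + 11*t/8 - 5/4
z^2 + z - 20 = (z - 4)*(z + 5)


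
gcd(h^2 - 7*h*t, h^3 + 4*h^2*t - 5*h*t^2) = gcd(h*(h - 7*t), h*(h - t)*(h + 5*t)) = h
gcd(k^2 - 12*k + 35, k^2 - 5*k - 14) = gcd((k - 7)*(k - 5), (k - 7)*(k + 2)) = k - 7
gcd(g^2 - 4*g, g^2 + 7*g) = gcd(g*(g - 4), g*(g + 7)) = g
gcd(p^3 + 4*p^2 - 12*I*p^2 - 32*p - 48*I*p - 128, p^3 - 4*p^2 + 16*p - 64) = p - 4*I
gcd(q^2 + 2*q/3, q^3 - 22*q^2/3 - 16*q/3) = q^2 + 2*q/3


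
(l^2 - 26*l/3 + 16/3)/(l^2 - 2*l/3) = (l - 8)/l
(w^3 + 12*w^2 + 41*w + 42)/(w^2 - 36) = (w^3 + 12*w^2 + 41*w + 42)/(w^2 - 36)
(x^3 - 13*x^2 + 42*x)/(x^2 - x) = (x^2 - 13*x + 42)/(x - 1)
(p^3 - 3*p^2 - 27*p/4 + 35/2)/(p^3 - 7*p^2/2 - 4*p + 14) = (p + 5/2)/(p + 2)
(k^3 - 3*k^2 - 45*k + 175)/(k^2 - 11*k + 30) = (k^2 + 2*k - 35)/(k - 6)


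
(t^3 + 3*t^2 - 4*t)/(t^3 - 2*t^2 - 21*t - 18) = t*(-t^2 - 3*t + 4)/(-t^3 + 2*t^2 + 21*t + 18)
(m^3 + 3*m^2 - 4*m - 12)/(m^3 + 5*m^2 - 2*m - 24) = (m + 2)/(m + 4)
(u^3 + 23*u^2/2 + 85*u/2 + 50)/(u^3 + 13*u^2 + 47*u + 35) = (u^2 + 13*u/2 + 10)/(u^2 + 8*u + 7)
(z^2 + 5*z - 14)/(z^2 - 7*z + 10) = (z + 7)/(z - 5)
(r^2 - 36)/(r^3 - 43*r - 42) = (r - 6)/(r^2 - 6*r - 7)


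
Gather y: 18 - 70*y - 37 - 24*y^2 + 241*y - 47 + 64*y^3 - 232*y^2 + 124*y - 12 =64*y^3 - 256*y^2 + 295*y - 78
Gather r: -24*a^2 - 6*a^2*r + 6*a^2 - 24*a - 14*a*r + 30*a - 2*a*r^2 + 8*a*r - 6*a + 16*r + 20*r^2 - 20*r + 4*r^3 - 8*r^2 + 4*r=-18*a^2 + 4*r^3 + r^2*(12 - 2*a) + r*(-6*a^2 - 6*a)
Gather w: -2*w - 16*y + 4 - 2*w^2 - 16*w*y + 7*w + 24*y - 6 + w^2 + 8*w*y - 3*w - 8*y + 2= -w^2 + w*(2 - 8*y)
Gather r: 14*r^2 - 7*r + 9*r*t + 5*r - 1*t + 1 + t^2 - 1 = 14*r^2 + r*(9*t - 2) + t^2 - t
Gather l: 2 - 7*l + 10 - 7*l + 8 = 20 - 14*l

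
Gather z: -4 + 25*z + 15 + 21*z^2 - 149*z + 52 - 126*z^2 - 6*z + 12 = -105*z^2 - 130*z + 75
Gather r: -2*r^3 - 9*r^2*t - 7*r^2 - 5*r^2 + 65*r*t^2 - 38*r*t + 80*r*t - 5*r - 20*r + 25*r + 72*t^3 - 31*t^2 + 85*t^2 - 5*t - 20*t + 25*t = -2*r^3 + r^2*(-9*t - 12) + r*(65*t^2 + 42*t) + 72*t^3 + 54*t^2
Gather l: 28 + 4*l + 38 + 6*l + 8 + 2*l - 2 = 12*l + 72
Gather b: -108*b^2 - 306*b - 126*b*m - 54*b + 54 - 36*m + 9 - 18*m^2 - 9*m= -108*b^2 + b*(-126*m - 360) - 18*m^2 - 45*m + 63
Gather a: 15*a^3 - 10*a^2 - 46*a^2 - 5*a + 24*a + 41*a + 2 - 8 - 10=15*a^3 - 56*a^2 + 60*a - 16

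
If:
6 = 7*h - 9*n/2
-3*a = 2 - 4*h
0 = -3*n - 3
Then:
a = -8/21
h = 3/14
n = -1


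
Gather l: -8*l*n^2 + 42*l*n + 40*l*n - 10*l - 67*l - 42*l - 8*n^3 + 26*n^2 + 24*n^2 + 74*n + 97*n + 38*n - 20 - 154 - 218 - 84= l*(-8*n^2 + 82*n - 119) - 8*n^3 + 50*n^2 + 209*n - 476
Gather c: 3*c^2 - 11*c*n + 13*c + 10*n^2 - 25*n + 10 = 3*c^2 + c*(13 - 11*n) + 10*n^2 - 25*n + 10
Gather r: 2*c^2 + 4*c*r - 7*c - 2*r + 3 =2*c^2 - 7*c + r*(4*c - 2) + 3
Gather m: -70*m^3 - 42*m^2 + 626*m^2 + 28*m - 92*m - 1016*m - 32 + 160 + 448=-70*m^3 + 584*m^2 - 1080*m + 576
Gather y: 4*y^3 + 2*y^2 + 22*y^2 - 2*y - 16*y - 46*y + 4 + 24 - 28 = 4*y^3 + 24*y^2 - 64*y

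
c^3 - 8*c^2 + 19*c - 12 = (c - 4)*(c - 3)*(c - 1)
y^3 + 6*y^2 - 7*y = y*(y - 1)*(y + 7)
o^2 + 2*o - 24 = (o - 4)*(o + 6)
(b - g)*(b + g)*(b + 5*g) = b^3 + 5*b^2*g - b*g^2 - 5*g^3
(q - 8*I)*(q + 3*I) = q^2 - 5*I*q + 24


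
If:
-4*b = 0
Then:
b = 0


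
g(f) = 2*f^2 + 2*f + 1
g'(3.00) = 14.00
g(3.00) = 25.00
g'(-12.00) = -46.00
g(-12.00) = 265.00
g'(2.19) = 10.76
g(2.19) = 14.97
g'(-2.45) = -7.80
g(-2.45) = 8.10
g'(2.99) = 13.96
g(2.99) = 24.86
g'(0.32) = 3.28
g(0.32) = 1.84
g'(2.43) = 11.72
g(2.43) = 17.67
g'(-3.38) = -11.52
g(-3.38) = 17.09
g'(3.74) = 16.96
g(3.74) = 36.46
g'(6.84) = 29.36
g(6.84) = 108.25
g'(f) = 4*f + 2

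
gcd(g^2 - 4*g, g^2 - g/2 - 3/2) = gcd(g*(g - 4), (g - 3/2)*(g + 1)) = 1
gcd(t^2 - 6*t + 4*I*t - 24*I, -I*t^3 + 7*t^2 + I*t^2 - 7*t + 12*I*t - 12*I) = t + 4*I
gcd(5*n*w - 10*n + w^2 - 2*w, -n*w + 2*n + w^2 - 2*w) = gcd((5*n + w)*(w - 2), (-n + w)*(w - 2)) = w - 2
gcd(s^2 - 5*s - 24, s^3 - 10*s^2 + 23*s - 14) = 1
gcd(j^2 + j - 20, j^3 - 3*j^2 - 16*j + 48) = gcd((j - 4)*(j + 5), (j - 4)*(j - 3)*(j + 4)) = j - 4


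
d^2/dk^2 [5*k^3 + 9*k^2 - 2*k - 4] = 30*k + 18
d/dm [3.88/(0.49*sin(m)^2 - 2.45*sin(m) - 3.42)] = (9.506 - 3.8024*sin(m))*cos(m)/(-0.49*sin(m)^2 + 2.45*sin(m) + 3.42)^2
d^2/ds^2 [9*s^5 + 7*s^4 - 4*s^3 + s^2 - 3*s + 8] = 180*s^3 + 84*s^2 - 24*s + 2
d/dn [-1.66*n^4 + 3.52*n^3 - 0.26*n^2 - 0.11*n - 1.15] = -6.64*n^3 + 10.56*n^2 - 0.52*n - 0.11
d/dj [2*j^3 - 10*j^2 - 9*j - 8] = 6*j^2 - 20*j - 9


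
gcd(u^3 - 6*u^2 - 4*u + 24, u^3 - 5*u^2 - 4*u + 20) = u^2 - 4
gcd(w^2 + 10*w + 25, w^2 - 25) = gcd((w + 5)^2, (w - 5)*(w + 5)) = w + 5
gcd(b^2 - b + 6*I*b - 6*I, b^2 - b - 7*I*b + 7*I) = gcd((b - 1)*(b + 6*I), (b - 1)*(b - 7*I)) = b - 1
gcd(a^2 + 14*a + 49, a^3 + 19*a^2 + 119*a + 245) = a^2 + 14*a + 49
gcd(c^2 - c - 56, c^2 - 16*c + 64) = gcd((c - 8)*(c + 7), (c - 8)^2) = c - 8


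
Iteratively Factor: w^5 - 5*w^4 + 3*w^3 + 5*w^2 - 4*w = (w - 1)*(w^4 - 4*w^3 - w^2 + 4*w) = (w - 1)*(w + 1)*(w^3 - 5*w^2 + 4*w) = w*(w - 1)*(w + 1)*(w^2 - 5*w + 4) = w*(w - 4)*(w - 1)*(w + 1)*(w - 1)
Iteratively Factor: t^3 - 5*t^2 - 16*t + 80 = (t - 5)*(t^2 - 16) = (t - 5)*(t - 4)*(t + 4)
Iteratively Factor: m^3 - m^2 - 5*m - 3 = (m + 1)*(m^2 - 2*m - 3) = (m + 1)^2*(m - 3)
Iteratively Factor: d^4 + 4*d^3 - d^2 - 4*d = (d)*(d^3 + 4*d^2 - d - 4) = d*(d + 1)*(d^2 + 3*d - 4) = d*(d - 1)*(d + 1)*(d + 4)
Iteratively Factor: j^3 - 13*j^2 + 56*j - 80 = (j - 4)*(j^2 - 9*j + 20) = (j - 5)*(j - 4)*(j - 4)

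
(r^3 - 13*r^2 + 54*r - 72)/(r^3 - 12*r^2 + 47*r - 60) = (r - 6)/(r - 5)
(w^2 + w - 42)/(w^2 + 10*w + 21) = (w - 6)/(w + 3)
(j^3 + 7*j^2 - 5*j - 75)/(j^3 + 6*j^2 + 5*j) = (j^2 + 2*j - 15)/(j*(j + 1))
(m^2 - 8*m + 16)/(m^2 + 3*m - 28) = (m - 4)/(m + 7)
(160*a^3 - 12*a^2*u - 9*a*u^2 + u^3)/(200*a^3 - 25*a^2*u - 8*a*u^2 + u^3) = (4*a + u)/(5*a + u)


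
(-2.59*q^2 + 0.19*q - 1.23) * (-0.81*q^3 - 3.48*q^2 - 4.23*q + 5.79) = 2.0979*q^5 + 8.8593*q^4 + 11.2908*q^3 - 11.5194*q^2 + 6.303*q - 7.1217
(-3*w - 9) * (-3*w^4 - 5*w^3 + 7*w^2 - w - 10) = 9*w^5 + 42*w^4 + 24*w^3 - 60*w^2 + 39*w + 90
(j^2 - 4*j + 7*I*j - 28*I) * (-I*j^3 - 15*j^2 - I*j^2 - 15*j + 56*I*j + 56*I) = -I*j^5 - 8*j^4 + 3*I*j^4 + 24*j^3 - 45*I*j^3 - 360*j^2 + 147*I*j^2 + 1176*j + 196*I*j + 1568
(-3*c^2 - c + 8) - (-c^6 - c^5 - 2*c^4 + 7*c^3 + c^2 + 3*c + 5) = c^6 + c^5 + 2*c^4 - 7*c^3 - 4*c^2 - 4*c + 3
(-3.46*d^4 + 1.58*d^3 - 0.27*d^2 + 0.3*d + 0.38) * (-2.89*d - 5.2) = 9.9994*d^5 + 13.4258*d^4 - 7.4357*d^3 + 0.537*d^2 - 2.6582*d - 1.976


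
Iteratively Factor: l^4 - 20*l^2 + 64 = (l + 4)*(l^3 - 4*l^2 - 4*l + 16) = (l - 4)*(l + 4)*(l^2 - 4) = (l - 4)*(l - 2)*(l + 4)*(l + 2)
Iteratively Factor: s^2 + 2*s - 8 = (s + 4)*(s - 2)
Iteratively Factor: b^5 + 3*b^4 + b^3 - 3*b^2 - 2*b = (b + 1)*(b^4 + 2*b^3 - b^2 - 2*b) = (b - 1)*(b + 1)*(b^3 + 3*b^2 + 2*b) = (b - 1)*(b + 1)*(b + 2)*(b^2 + b) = b*(b - 1)*(b + 1)*(b + 2)*(b + 1)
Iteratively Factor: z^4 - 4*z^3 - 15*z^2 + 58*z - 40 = (z - 1)*(z^3 - 3*z^2 - 18*z + 40) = (z - 5)*(z - 1)*(z^2 + 2*z - 8) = (z - 5)*(z - 2)*(z - 1)*(z + 4)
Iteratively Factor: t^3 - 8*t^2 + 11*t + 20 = (t - 4)*(t^2 - 4*t - 5) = (t - 5)*(t - 4)*(t + 1)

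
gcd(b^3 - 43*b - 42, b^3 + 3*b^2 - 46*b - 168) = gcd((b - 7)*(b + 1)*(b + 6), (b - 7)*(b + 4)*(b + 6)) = b^2 - b - 42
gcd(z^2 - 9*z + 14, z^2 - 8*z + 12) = z - 2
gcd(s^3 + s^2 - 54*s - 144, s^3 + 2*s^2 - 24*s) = s + 6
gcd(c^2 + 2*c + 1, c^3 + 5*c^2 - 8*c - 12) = c + 1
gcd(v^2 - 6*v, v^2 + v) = v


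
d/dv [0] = 0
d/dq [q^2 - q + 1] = 2*q - 1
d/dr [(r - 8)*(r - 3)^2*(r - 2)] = 4*r^3 - 48*r^2 + 170*r - 186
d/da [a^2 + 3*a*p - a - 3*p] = 2*a + 3*p - 1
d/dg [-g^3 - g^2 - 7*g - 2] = -3*g^2 - 2*g - 7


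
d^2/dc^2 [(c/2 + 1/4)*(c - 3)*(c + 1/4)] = 3*c - 9/4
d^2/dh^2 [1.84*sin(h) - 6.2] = -1.84*sin(h)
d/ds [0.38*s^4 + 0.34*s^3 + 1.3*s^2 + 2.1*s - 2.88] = 1.52*s^3 + 1.02*s^2 + 2.6*s + 2.1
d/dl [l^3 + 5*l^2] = l*(3*l + 10)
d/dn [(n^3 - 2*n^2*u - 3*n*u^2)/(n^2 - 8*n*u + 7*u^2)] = (n^4 - 16*n^3*u + 40*n^2*u^2 - 28*n*u^3 - 21*u^4)/(n^4 - 16*n^3*u + 78*n^2*u^2 - 112*n*u^3 + 49*u^4)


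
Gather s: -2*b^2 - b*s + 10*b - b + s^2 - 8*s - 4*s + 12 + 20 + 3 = -2*b^2 + 9*b + s^2 + s*(-b - 12) + 35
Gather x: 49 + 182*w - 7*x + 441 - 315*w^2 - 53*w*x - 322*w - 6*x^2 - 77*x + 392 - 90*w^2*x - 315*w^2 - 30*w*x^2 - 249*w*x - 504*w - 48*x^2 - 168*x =-630*w^2 - 644*w + x^2*(-30*w - 54) + x*(-90*w^2 - 302*w - 252) + 882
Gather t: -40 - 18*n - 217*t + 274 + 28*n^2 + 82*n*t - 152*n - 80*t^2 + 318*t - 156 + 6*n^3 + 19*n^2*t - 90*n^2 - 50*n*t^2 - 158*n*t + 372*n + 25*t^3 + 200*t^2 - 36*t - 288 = 6*n^3 - 62*n^2 + 202*n + 25*t^3 + t^2*(120 - 50*n) + t*(19*n^2 - 76*n + 65) - 210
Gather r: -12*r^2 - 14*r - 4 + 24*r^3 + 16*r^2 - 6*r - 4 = 24*r^3 + 4*r^2 - 20*r - 8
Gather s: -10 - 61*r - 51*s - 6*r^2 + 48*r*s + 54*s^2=-6*r^2 - 61*r + 54*s^2 + s*(48*r - 51) - 10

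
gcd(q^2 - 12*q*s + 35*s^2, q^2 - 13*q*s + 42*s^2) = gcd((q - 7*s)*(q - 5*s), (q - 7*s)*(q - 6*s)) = q - 7*s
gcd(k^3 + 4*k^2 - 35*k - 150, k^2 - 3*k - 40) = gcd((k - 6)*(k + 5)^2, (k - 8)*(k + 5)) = k + 5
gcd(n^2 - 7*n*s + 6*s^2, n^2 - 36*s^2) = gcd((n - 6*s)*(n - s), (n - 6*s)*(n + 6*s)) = -n + 6*s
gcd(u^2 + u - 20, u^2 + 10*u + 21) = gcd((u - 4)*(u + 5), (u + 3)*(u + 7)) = 1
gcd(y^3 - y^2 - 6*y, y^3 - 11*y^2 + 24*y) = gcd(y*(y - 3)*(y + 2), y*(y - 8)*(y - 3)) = y^2 - 3*y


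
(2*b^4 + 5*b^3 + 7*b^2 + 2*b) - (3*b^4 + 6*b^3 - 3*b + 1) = -b^4 - b^3 + 7*b^2 + 5*b - 1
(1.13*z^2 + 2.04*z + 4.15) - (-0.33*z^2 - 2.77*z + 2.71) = 1.46*z^2 + 4.81*z + 1.44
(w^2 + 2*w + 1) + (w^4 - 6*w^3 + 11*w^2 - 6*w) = w^4 - 6*w^3 + 12*w^2 - 4*w + 1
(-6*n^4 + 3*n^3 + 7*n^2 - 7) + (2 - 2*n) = -6*n^4 + 3*n^3 + 7*n^2 - 2*n - 5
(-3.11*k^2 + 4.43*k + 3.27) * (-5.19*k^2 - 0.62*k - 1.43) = 16.1409*k^4 - 21.0635*k^3 - 15.2706*k^2 - 8.3623*k - 4.6761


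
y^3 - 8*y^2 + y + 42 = (y - 7)*(y - 3)*(y + 2)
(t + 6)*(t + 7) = t^2 + 13*t + 42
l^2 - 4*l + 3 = (l - 3)*(l - 1)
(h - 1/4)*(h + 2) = h^2 + 7*h/4 - 1/2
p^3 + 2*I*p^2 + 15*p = p*(p - 3*I)*(p + 5*I)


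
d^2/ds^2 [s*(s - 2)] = 2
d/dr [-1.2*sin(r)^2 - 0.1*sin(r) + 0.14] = -(2.4*sin(r) + 0.1)*cos(r)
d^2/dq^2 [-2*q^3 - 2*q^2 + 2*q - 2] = -12*q - 4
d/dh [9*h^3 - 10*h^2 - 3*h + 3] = 27*h^2 - 20*h - 3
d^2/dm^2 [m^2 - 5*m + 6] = 2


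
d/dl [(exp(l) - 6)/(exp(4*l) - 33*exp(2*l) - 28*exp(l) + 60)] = 3*(-exp(2*l) - 4*exp(l) - 1)*exp(l)/(exp(6*l) + 12*exp(5*l) + 42*exp(4*l) + 16*exp(3*l) - 111*exp(2*l) - 60*exp(l) + 100)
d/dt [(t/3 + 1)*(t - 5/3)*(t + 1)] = t^2 + 14*t/9 - 11/9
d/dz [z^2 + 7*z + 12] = 2*z + 7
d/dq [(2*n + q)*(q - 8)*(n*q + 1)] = n*(2*n + q)*(q - 8) + (2*n + q)*(n*q + 1) + (q - 8)*(n*q + 1)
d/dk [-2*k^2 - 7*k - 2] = -4*k - 7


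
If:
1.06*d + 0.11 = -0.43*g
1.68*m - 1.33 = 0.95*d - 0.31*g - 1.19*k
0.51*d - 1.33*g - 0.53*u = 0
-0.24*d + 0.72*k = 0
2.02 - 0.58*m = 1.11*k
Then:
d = 1.86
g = -4.84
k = 0.62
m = 2.30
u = 13.93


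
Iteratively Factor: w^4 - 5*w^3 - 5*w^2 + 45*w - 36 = (w - 1)*(w^3 - 4*w^2 - 9*w + 36) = (w - 3)*(w - 1)*(w^2 - w - 12) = (w - 4)*(w - 3)*(w - 1)*(w + 3)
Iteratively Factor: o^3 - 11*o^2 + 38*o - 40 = (o - 5)*(o^2 - 6*o + 8) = (o - 5)*(o - 2)*(o - 4)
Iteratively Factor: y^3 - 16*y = (y - 4)*(y^2 + 4*y) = (y - 4)*(y + 4)*(y)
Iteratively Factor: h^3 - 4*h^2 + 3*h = (h - 1)*(h^2 - 3*h) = (h - 3)*(h - 1)*(h)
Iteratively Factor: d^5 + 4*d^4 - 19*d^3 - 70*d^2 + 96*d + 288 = (d + 2)*(d^4 + 2*d^3 - 23*d^2 - 24*d + 144) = (d + 2)*(d + 4)*(d^3 - 2*d^2 - 15*d + 36) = (d - 3)*(d + 2)*(d + 4)*(d^2 + d - 12) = (d - 3)*(d + 2)*(d + 4)^2*(d - 3)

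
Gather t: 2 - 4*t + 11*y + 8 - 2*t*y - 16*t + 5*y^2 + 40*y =t*(-2*y - 20) + 5*y^2 + 51*y + 10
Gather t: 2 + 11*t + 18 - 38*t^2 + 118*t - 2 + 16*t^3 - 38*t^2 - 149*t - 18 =16*t^3 - 76*t^2 - 20*t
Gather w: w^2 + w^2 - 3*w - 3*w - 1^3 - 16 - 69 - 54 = 2*w^2 - 6*w - 140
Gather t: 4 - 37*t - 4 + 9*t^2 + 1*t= 9*t^2 - 36*t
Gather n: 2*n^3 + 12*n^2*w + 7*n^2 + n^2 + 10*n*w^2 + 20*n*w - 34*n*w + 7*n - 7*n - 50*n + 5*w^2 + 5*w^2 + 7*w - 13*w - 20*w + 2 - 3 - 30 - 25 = 2*n^3 + n^2*(12*w + 8) + n*(10*w^2 - 14*w - 50) + 10*w^2 - 26*w - 56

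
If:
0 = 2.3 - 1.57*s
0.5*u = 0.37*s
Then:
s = 1.46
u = 1.08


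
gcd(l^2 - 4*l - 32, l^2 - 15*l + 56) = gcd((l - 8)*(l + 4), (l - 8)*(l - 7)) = l - 8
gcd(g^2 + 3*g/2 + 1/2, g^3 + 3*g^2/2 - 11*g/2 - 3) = g + 1/2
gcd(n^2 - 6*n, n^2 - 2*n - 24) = n - 6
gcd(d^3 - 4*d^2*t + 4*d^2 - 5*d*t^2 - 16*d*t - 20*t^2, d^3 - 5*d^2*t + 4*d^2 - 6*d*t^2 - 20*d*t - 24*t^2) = d^2 + d*t + 4*d + 4*t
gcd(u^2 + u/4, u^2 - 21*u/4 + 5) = 1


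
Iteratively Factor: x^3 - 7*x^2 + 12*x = (x - 4)*(x^2 - 3*x) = x*(x - 4)*(x - 3)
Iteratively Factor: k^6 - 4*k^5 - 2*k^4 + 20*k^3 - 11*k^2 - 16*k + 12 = (k - 1)*(k^5 - 3*k^4 - 5*k^3 + 15*k^2 + 4*k - 12) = (k - 1)*(k + 2)*(k^4 - 5*k^3 + 5*k^2 + 5*k - 6) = (k - 2)*(k - 1)*(k + 2)*(k^3 - 3*k^2 - k + 3) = (k - 2)*(k - 1)^2*(k + 2)*(k^2 - 2*k - 3) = (k - 3)*(k - 2)*(k - 1)^2*(k + 2)*(k + 1)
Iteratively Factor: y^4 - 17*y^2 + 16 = (y - 1)*(y^3 + y^2 - 16*y - 16) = (y - 4)*(y - 1)*(y^2 + 5*y + 4) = (y - 4)*(y - 1)*(y + 4)*(y + 1)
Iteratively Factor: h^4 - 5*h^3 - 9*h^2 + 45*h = (h + 3)*(h^3 - 8*h^2 + 15*h) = (h - 5)*(h + 3)*(h^2 - 3*h) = h*(h - 5)*(h + 3)*(h - 3)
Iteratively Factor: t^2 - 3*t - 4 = (t + 1)*(t - 4)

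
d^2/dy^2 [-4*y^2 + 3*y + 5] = -8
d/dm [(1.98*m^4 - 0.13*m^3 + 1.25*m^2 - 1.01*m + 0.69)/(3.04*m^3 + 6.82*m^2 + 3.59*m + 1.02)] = (6.0192*m^6 + 27.0072*m^5 + 16.638*m^4 + 13.2858*m^3 + 4.6851*m^2 - 6.8616*m - 3.5073)/(9.2416*m^6 + 41.4656*m^5 + 68.3396*m^4 + 55.1692*m^3 + 26.8009*m^2 + 7.3236*m + 1.0404)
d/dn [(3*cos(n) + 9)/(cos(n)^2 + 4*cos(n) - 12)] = 3*(cos(n)^2 + 6*cos(n) + 24)*sin(n)/(cos(n)^2 + 4*cos(n) - 12)^2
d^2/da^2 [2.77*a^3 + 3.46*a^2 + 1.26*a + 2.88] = 16.62*a + 6.92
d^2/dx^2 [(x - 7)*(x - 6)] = 2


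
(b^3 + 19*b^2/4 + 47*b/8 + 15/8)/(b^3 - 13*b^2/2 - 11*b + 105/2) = (8*b^2 + 14*b + 5)/(4*(2*b^2 - 19*b + 35))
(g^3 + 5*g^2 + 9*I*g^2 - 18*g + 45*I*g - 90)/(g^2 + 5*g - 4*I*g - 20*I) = (g^2 + 9*I*g - 18)/(g - 4*I)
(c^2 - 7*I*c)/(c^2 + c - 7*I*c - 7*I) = c/(c + 1)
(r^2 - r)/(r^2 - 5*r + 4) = r/(r - 4)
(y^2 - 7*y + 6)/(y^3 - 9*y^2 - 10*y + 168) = (y - 1)/(y^2 - 3*y - 28)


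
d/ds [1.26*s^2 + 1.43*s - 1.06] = 2.52*s + 1.43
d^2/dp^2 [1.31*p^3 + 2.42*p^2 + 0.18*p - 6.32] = 7.86*p + 4.84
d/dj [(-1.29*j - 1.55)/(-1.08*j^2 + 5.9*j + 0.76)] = (-1.3932*j^2 - 3.348*j + 8.1646)/(1.1664*j^4 - 12.744*j^3 + 33.1684*j^2 + 8.968*j + 0.5776)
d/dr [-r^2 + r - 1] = 1 - 2*r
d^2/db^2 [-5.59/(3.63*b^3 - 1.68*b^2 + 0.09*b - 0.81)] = ((121.7502*b - 18.7824)*(3.63*b^3 - 1.68*b^2 + 0.09*b - 0.81) - 5.59*(10.89*b^2 - 3.36*b + 0.09)*(21.78*b^2 - 6.72*b + 0.18))/(3.63*b^3 - 1.68*b^2 + 0.09*b - 0.81)^3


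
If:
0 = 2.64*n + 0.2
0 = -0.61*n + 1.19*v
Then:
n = -0.08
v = -0.04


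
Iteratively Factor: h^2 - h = (h - 1)*(h)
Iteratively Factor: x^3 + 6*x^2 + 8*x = (x)*(x^2 + 6*x + 8) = x*(x + 4)*(x + 2)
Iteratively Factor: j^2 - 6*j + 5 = (j - 5)*(j - 1)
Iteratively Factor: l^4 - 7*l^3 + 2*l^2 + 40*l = (l - 4)*(l^3 - 3*l^2 - 10*l) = (l - 4)*(l + 2)*(l^2 - 5*l) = (l - 5)*(l - 4)*(l + 2)*(l)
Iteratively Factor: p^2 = (p)*(p)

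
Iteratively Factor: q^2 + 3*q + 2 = (q + 2)*(q + 1)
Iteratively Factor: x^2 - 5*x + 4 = (x - 1)*(x - 4)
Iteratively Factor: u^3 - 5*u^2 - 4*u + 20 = (u - 5)*(u^2 - 4) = (u - 5)*(u + 2)*(u - 2)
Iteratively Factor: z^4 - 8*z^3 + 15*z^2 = (z - 3)*(z^3 - 5*z^2) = z*(z - 3)*(z^2 - 5*z) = z*(z - 5)*(z - 3)*(z)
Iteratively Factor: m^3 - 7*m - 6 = (m + 2)*(m^2 - 2*m - 3) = (m + 1)*(m + 2)*(m - 3)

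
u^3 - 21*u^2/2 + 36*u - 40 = (u - 4)^2*(u - 5/2)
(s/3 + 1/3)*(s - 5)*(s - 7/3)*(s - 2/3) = s^4/3 - 7*s^3/3 + 77*s^2/27 + 79*s/27 - 70/27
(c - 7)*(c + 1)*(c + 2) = c^3 - 4*c^2 - 19*c - 14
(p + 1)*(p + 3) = p^2 + 4*p + 3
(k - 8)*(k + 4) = k^2 - 4*k - 32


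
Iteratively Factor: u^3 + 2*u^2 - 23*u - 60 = (u + 3)*(u^2 - u - 20) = (u - 5)*(u + 3)*(u + 4)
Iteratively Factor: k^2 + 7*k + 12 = (k + 3)*(k + 4)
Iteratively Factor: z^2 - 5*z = (z)*(z - 5)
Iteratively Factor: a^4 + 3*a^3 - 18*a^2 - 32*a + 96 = (a + 4)*(a^3 - a^2 - 14*a + 24) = (a - 2)*(a + 4)*(a^2 + a - 12) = (a - 3)*(a - 2)*(a + 4)*(a + 4)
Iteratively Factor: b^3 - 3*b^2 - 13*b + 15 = (b - 5)*(b^2 + 2*b - 3) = (b - 5)*(b - 1)*(b + 3)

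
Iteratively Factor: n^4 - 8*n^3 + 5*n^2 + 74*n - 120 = (n - 2)*(n^3 - 6*n^2 - 7*n + 60) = (n - 5)*(n - 2)*(n^2 - n - 12) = (n - 5)*(n - 2)*(n + 3)*(n - 4)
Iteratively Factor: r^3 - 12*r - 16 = (r + 2)*(r^2 - 2*r - 8) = (r - 4)*(r + 2)*(r + 2)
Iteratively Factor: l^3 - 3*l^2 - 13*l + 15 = (l - 5)*(l^2 + 2*l - 3) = (l - 5)*(l + 3)*(l - 1)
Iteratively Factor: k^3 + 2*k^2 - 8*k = (k + 4)*(k^2 - 2*k) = (k - 2)*(k + 4)*(k)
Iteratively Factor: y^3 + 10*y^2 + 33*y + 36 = (y + 4)*(y^2 + 6*y + 9) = (y + 3)*(y + 4)*(y + 3)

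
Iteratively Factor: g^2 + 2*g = (g + 2)*(g)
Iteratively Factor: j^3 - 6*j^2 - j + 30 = (j - 5)*(j^2 - j - 6) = (j - 5)*(j + 2)*(j - 3)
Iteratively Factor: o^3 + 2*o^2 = (o + 2)*(o^2) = o*(o + 2)*(o)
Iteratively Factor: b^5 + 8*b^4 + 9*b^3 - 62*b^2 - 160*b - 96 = (b + 1)*(b^4 + 7*b^3 + 2*b^2 - 64*b - 96) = (b + 1)*(b + 4)*(b^3 + 3*b^2 - 10*b - 24) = (b + 1)*(b + 4)^2*(b^2 - b - 6) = (b + 1)*(b + 2)*(b + 4)^2*(b - 3)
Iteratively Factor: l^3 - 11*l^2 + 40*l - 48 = (l - 4)*(l^2 - 7*l + 12) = (l - 4)^2*(l - 3)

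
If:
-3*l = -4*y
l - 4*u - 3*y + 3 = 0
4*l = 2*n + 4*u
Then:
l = 4*y/3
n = 7*y/2 - 3/2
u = 3/4 - 5*y/12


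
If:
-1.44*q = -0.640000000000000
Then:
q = 0.44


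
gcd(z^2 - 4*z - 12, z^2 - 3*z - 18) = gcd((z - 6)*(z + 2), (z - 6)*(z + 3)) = z - 6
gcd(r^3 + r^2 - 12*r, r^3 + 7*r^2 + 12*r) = r^2 + 4*r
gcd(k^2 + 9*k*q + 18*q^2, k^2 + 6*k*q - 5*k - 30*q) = k + 6*q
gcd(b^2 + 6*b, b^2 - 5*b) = b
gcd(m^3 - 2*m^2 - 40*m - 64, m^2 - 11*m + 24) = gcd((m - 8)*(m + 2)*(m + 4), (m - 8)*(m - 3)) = m - 8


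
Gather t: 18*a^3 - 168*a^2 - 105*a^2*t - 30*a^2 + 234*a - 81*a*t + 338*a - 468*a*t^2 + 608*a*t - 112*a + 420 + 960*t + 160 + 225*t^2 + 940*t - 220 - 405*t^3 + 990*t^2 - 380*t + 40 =18*a^3 - 198*a^2 + 460*a - 405*t^3 + t^2*(1215 - 468*a) + t*(-105*a^2 + 527*a + 1520) + 400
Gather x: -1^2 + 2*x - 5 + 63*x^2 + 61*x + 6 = 63*x^2 + 63*x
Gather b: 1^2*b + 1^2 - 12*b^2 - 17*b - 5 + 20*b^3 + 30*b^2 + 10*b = 20*b^3 + 18*b^2 - 6*b - 4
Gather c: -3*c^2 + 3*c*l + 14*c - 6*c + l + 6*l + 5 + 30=-3*c^2 + c*(3*l + 8) + 7*l + 35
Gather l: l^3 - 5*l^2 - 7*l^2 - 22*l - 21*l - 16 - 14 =l^3 - 12*l^2 - 43*l - 30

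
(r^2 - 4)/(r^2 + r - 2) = (r - 2)/(r - 1)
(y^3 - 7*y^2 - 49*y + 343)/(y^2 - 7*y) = y - 49/y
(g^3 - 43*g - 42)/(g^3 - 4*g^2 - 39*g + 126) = (g + 1)/(g - 3)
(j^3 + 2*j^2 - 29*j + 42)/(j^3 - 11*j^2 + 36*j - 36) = (j + 7)/(j - 6)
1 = 1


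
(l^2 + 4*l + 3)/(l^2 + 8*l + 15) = (l + 1)/(l + 5)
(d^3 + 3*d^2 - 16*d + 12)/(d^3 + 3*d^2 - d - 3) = (d^2 + 4*d - 12)/(d^2 + 4*d + 3)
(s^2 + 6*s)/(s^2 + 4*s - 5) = s*(s + 6)/(s^2 + 4*s - 5)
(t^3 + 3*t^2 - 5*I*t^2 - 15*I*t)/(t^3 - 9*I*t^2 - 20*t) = (t + 3)/(t - 4*I)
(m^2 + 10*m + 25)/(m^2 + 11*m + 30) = (m + 5)/(m + 6)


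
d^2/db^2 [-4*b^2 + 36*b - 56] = -8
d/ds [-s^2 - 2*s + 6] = -2*s - 2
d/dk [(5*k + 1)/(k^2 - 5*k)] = (-5*k^2 - 2*k + 5)/(k^2*(k^2 - 10*k + 25))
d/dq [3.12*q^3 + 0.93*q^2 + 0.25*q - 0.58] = 9.36*q^2 + 1.86*q + 0.25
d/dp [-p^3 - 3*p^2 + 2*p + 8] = -3*p^2 - 6*p + 2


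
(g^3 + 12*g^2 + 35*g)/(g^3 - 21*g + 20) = g*(g + 7)/(g^2 - 5*g + 4)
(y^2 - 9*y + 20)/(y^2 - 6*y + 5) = (y - 4)/(y - 1)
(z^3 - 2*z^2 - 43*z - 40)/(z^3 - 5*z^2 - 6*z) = (z^2 - 3*z - 40)/(z*(z - 6))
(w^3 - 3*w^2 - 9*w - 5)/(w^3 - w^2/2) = 2*(w^3 - 3*w^2 - 9*w - 5)/(w^2*(2*w - 1))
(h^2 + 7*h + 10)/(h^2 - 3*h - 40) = (h + 2)/(h - 8)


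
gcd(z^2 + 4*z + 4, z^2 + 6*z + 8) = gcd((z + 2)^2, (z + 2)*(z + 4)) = z + 2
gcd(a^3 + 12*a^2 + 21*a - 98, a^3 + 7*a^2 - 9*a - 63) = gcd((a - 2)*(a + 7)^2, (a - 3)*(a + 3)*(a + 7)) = a + 7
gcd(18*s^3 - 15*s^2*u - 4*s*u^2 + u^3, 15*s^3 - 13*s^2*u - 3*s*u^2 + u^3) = 3*s^2 - 2*s*u - u^2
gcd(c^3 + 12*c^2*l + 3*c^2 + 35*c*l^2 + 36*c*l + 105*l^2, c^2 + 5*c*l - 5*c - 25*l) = c + 5*l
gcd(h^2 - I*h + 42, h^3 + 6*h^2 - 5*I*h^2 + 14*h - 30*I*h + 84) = h - 7*I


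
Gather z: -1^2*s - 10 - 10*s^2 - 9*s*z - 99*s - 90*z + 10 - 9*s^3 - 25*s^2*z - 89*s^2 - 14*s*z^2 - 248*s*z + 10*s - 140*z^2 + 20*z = -9*s^3 - 99*s^2 - 90*s + z^2*(-14*s - 140) + z*(-25*s^2 - 257*s - 70)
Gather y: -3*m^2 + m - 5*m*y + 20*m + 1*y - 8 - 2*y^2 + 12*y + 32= -3*m^2 + 21*m - 2*y^2 + y*(13 - 5*m) + 24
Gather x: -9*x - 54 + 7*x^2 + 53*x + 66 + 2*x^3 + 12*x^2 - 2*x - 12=2*x^3 + 19*x^2 + 42*x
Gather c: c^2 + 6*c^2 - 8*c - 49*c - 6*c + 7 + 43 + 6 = 7*c^2 - 63*c + 56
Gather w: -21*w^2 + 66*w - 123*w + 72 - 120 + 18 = -21*w^2 - 57*w - 30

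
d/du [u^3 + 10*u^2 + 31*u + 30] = 3*u^2 + 20*u + 31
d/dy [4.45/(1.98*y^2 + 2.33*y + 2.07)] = (-17.622*y - 10.3685)/(1.98*y^2 + 2.33*y + 2.07)^2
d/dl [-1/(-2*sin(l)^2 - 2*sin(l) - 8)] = -(2*sin(l) + 1)*cos(l)/(2*(sin(l)^2 + sin(l) + 4)^2)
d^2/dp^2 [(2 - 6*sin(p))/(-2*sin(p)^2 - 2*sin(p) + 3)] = 2*(-12*sin(p)^5 + 28*sin(p)^4 - 72*sin(p)^3 - 14*sin(p)^2 + 63*sin(p) + 16)/(2*sin(p) - cos(2*p) - 2)^3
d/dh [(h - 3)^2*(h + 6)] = 3*h^2 - 27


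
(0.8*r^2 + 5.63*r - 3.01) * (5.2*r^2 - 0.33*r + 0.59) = 4.16*r^4 + 29.012*r^3 - 17.0379*r^2 + 4.315*r - 1.7759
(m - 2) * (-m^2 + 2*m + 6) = -m^3 + 4*m^2 + 2*m - 12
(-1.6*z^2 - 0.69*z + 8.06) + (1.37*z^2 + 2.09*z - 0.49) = -0.23*z^2 + 1.4*z + 7.57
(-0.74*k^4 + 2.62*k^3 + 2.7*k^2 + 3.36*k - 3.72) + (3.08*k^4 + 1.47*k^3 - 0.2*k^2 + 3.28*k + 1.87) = 2.34*k^4 + 4.09*k^3 + 2.5*k^2 + 6.64*k - 1.85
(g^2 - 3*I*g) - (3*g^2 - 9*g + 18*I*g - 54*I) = -2*g^2 + 9*g - 21*I*g + 54*I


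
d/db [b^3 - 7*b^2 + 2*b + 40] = 3*b^2 - 14*b + 2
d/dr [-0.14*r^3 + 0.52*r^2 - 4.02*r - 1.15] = -0.42*r^2 + 1.04*r - 4.02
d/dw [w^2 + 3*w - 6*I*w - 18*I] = 2*w + 3 - 6*I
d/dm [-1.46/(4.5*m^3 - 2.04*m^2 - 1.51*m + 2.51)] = (19.71*m^2 - 5.9568*m - 2.2046)/(4.5*m^3 - 2.04*m^2 - 1.51*m + 2.51)^2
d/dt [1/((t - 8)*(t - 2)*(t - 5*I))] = (-(t - 8)*(t - 2) - (t - 8)*(t - 5*I) - (t - 2)*(t - 5*I))/((t - 8)^2*(t - 2)^2*(t - 5*I)^2)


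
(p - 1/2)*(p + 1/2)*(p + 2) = p^3 + 2*p^2 - p/4 - 1/2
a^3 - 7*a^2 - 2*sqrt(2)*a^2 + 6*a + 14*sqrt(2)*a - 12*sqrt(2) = (a - 6)*(a - 1)*(a - 2*sqrt(2))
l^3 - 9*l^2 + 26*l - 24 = (l - 4)*(l - 3)*(l - 2)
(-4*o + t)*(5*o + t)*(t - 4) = -20*o^2*t + 80*o^2 + o*t^2 - 4*o*t + t^3 - 4*t^2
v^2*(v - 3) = v^3 - 3*v^2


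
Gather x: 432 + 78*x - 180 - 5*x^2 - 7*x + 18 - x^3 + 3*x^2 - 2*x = -x^3 - 2*x^2 + 69*x + 270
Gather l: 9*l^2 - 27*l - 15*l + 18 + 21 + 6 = 9*l^2 - 42*l + 45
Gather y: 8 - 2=6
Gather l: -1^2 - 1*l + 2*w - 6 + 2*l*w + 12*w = l*(2*w - 1) + 14*w - 7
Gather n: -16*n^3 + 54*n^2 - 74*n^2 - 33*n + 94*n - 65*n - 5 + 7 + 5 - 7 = -16*n^3 - 20*n^2 - 4*n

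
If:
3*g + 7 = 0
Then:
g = -7/3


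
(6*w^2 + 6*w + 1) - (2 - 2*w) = 6*w^2 + 8*w - 1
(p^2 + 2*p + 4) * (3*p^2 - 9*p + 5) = 3*p^4 - 3*p^3 - p^2 - 26*p + 20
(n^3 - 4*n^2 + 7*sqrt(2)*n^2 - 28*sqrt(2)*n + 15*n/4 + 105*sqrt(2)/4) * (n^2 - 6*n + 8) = n^5 - 10*n^4 + 7*sqrt(2)*n^4 - 70*sqrt(2)*n^3 + 143*n^3/4 - 109*n^2/2 + 1001*sqrt(2)*n^2/4 - 763*sqrt(2)*n/2 + 30*n + 210*sqrt(2)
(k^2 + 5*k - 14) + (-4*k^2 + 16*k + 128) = -3*k^2 + 21*k + 114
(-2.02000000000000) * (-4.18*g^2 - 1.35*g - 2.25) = 8.4436*g^2 + 2.727*g + 4.545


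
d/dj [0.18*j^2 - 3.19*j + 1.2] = 0.36*j - 3.19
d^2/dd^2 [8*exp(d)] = 8*exp(d)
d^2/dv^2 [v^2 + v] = 2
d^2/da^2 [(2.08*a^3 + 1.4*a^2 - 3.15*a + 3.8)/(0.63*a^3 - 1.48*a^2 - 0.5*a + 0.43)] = (1.77635683940025e-15*a^7 + 4.990104*a^6 - 3.57020999999999*a^5 + 31.605336*a^4 - 76.168156*a^3 + 55.6617*a^2 + 0.975072000000001*a + 5.89986)/(0.250047*a^9 - 1.762236*a^8 + 3.544506*a^7 + 0.0674090000000005*a^6 - 5.218692*a^5 + 0.902916*a^4 + 2.133661*a^3 - 0.498456*a^2 - 0.27735*a + 0.079507)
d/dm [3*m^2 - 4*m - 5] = 6*m - 4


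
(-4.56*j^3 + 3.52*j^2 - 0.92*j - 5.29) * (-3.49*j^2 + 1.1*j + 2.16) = 15.9144*j^5 - 17.3008*j^4 - 2.7668*j^3 + 25.0533*j^2 - 7.8062*j - 11.4264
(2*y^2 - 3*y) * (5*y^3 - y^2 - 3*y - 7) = 10*y^5 - 17*y^4 - 3*y^3 - 5*y^2 + 21*y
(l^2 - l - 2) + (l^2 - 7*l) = 2*l^2 - 8*l - 2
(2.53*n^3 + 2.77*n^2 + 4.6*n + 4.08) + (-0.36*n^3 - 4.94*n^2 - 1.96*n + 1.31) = 2.17*n^3 - 2.17*n^2 + 2.64*n + 5.39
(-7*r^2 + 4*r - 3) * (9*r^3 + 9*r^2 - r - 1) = -63*r^5 - 27*r^4 + 16*r^3 - 24*r^2 - r + 3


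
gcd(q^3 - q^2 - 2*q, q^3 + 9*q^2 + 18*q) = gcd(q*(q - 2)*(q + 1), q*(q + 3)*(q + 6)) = q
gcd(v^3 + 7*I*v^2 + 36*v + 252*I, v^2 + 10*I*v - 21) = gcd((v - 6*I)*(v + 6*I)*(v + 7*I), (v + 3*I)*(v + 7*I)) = v + 7*I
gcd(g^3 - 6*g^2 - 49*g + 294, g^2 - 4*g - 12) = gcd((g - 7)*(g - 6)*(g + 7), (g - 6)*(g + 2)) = g - 6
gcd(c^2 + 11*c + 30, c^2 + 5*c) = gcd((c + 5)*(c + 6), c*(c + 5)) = c + 5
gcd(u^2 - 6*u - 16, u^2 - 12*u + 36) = 1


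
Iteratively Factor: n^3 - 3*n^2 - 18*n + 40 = (n - 2)*(n^2 - n - 20) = (n - 2)*(n + 4)*(n - 5)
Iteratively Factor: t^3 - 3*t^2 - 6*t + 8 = (t - 4)*(t^2 + t - 2) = (t - 4)*(t - 1)*(t + 2)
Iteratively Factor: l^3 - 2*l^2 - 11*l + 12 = (l - 1)*(l^2 - l - 12) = (l - 4)*(l - 1)*(l + 3)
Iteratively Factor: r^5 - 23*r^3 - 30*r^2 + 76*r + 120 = (r - 2)*(r^4 + 2*r^3 - 19*r^2 - 68*r - 60) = (r - 2)*(r + 3)*(r^3 - r^2 - 16*r - 20) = (r - 2)*(r + 2)*(r + 3)*(r^2 - 3*r - 10) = (r - 5)*(r - 2)*(r + 2)*(r + 3)*(r + 2)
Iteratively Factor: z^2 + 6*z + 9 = (z + 3)*(z + 3)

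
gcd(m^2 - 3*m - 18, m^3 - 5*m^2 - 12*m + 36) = m^2 - 3*m - 18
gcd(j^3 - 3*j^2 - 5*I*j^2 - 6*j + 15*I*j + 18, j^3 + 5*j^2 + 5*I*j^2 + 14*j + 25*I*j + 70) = j - 2*I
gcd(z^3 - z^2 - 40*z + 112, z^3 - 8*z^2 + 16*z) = z^2 - 8*z + 16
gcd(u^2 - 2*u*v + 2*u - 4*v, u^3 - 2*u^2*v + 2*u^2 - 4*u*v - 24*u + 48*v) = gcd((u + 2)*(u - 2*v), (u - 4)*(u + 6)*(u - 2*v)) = u - 2*v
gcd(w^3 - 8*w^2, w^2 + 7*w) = w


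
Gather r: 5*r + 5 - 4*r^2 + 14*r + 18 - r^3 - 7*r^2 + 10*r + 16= -r^3 - 11*r^2 + 29*r + 39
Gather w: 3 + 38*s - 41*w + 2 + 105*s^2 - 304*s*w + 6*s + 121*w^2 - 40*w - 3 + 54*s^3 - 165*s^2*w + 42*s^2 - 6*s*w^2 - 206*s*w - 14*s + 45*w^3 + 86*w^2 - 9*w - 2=54*s^3 + 147*s^2 + 30*s + 45*w^3 + w^2*(207 - 6*s) + w*(-165*s^2 - 510*s - 90)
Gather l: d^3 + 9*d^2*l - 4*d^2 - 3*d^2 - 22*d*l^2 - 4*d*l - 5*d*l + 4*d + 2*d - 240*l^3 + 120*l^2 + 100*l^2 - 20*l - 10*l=d^3 - 7*d^2 + 6*d - 240*l^3 + l^2*(220 - 22*d) + l*(9*d^2 - 9*d - 30)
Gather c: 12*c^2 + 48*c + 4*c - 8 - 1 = 12*c^2 + 52*c - 9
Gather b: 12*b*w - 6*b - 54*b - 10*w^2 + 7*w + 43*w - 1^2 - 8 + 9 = b*(12*w - 60) - 10*w^2 + 50*w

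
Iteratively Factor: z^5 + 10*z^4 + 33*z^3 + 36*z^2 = (z + 4)*(z^4 + 6*z^3 + 9*z^2) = (z + 3)*(z + 4)*(z^3 + 3*z^2) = z*(z + 3)*(z + 4)*(z^2 + 3*z) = z^2*(z + 3)*(z + 4)*(z + 3)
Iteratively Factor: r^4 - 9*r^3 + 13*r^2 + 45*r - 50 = (r + 2)*(r^3 - 11*r^2 + 35*r - 25) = (r - 1)*(r + 2)*(r^2 - 10*r + 25) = (r - 5)*(r - 1)*(r + 2)*(r - 5)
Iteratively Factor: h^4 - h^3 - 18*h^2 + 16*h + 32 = (h + 1)*(h^3 - 2*h^2 - 16*h + 32) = (h + 1)*(h + 4)*(h^2 - 6*h + 8) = (h - 4)*(h + 1)*(h + 4)*(h - 2)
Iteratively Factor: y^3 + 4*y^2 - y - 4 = (y - 1)*(y^2 + 5*y + 4) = (y - 1)*(y + 4)*(y + 1)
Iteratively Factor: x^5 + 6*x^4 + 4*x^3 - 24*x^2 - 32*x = (x + 2)*(x^4 + 4*x^3 - 4*x^2 - 16*x) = (x + 2)^2*(x^3 + 2*x^2 - 8*x) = x*(x + 2)^2*(x^2 + 2*x - 8) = x*(x - 2)*(x + 2)^2*(x + 4)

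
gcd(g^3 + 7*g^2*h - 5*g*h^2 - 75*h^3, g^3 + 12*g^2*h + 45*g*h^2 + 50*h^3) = g^2 + 10*g*h + 25*h^2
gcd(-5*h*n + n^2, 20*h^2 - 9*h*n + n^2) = 5*h - n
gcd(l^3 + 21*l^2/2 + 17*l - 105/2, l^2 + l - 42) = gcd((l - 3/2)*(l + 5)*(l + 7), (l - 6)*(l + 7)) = l + 7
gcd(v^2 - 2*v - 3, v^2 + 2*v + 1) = v + 1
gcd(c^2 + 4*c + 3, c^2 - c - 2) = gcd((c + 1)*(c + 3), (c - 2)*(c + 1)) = c + 1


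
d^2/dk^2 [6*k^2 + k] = 12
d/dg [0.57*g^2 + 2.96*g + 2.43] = 1.14*g + 2.96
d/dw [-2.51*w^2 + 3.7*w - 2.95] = 3.7 - 5.02*w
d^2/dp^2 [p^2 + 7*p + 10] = 2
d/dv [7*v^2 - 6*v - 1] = 14*v - 6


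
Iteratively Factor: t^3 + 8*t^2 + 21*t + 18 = (t + 3)*(t^2 + 5*t + 6) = (t + 2)*(t + 3)*(t + 3)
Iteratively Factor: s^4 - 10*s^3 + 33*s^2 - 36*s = (s - 3)*(s^3 - 7*s^2 + 12*s) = (s - 3)^2*(s^2 - 4*s) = (s - 4)*(s - 3)^2*(s)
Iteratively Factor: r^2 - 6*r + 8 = (r - 4)*(r - 2)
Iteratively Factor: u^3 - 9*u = (u + 3)*(u^2 - 3*u) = (u - 3)*(u + 3)*(u)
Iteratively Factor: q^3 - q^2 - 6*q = (q + 2)*(q^2 - 3*q) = (q - 3)*(q + 2)*(q)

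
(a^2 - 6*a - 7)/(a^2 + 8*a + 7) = (a - 7)/(a + 7)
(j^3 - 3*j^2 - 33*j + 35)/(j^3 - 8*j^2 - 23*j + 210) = (j - 1)/(j - 6)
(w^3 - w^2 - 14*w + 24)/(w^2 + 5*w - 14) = (w^2 + w - 12)/(w + 7)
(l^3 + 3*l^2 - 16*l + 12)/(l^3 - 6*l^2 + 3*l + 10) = (l^2 + 5*l - 6)/(l^2 - 4*l - 5)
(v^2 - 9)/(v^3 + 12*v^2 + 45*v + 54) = (v - 3)/(v^2 + 9*v + 18)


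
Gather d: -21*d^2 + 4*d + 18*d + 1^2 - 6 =-21*d^2 + 22*d - 5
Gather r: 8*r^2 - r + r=8*r^2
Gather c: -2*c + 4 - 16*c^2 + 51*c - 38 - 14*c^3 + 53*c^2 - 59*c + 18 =-14*c^3 + 37*c^2 - 10*c - 16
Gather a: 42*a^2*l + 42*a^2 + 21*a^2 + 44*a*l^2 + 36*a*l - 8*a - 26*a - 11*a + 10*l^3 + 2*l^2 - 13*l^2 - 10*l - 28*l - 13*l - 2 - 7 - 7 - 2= a^2*(42*l + 63) + a*(44*l^2 + 36*l - 45) + 10*l^3 - 11*l^2 - 51*l - 18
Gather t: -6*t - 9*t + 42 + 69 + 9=120 - 15*t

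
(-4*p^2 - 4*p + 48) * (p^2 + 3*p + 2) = -4*p^4 - 16*p^3 + 28*p^2 + 136*p + 96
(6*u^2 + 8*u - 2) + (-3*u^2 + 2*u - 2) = 3*u^2 + 10*u - 4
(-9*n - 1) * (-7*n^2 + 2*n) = 63*n^3 - 11*n^2 - 2*n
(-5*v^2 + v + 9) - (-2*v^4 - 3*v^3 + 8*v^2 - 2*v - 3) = 2*v^4 + 3*v^3 - 13*v^2 + 3*v + 12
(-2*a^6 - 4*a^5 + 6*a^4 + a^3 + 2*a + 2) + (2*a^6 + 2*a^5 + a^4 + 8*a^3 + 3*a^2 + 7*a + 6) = -2*a^5 + 7*a^4 + 9*a^3 + 3*a^2 + 9*a + 8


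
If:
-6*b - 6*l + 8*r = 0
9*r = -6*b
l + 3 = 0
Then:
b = 27/17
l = -3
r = -18/17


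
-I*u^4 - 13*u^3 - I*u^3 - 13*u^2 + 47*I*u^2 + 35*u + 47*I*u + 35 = (u - 7*I)*(u - 5*I)*(u - I)*(-I*u - I)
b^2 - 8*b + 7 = (b - 7)*(b - 1)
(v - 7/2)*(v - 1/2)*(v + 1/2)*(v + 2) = v^4 - 3*v^3/2 - 29*v^2/4 + 3*v/8 + 7/4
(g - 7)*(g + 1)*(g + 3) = g^3 - 3*g^2 - 25*g - 21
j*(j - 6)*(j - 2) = j^3 - 8*j^2 + 12*j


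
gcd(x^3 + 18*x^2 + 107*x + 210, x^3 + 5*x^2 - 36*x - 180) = x^2 + 11*x + 30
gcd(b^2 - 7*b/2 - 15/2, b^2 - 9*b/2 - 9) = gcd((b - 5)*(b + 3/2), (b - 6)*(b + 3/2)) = b + 3/2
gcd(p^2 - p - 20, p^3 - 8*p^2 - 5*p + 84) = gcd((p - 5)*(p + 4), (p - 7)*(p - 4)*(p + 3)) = 1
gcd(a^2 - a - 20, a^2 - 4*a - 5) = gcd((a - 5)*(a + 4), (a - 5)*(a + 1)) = a - 5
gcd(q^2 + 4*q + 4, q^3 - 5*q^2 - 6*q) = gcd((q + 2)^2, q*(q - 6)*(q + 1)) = 1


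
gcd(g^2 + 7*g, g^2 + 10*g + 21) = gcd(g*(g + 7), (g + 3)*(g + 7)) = g + 7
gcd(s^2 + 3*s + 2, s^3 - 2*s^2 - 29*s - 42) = s + 2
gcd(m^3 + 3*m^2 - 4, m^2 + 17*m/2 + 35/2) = 1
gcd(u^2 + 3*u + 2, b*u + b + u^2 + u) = u + 1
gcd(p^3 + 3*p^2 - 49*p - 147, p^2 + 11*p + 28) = p + 7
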